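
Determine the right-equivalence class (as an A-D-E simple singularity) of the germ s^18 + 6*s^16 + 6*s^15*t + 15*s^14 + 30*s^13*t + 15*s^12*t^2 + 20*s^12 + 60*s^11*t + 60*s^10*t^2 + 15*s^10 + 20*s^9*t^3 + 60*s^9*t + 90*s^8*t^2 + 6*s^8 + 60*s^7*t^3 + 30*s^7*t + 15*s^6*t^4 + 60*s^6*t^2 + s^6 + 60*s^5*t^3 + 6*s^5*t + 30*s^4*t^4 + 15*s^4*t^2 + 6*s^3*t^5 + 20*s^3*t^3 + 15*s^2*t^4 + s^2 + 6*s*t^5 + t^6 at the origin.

A_{5}

The Hessian of f at 0 has rank 1. Corank 1: A-series; mu = 5 gives A_5.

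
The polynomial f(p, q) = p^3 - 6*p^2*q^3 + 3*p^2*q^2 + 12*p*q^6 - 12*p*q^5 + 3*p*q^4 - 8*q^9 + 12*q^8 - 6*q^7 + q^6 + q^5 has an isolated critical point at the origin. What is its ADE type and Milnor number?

The Hessian of f at 0 is [[0, 0], [0, 0]] with rank 0, so corank 2. A Groebner basis of the Jacobian ideal J(f) in C{p,q} is {-p^2/4 + p*q^3 - p*q^2/2, q^4, p^3, p^2*q + p^2/2 + p*q^2}; counting standard monomials gives mu = 8. Corank 2; j^3 = p^3 is a perfect cube, so E-series; the 5-jet and mu = 8 give E_8.

Type E_{8}, Milnor number mu = 8.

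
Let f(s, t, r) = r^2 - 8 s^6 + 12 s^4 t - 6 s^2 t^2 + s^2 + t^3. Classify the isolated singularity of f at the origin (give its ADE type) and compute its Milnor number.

Type A_2, Milnor number mu = 2.

The Hessian of f at 0 has rank 2. Corank 1: A-series; mu = 2 gives A_2.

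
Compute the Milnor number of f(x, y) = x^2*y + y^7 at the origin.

8

The Hessian of f at 0 is [[0, 0], [0, 0]] with rank 0, so corank 2. A Groebner basis of the Jacobian ideal J(f) in C{x,y} is {x^2/7 + y^6, x^3, x*y}; counting standard monomials gives mu = 8. Corank 2; j^3 = x^2*y has shape L^2 M (L != M), so D-series; mu = 8 gives D_8.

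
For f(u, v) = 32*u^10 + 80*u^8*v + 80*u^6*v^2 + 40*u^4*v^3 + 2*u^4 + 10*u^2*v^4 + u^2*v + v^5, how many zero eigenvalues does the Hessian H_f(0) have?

Hessian at 0 has rank 0.

2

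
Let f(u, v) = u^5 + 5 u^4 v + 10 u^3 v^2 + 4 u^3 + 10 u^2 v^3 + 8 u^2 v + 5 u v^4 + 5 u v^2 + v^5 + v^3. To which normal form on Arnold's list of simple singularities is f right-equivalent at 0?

D_{6}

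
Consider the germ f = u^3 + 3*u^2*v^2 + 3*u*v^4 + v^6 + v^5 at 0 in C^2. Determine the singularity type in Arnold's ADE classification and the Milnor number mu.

Type E_8, Milnor number mu = 8.

The Hessian of f at 0 is [[0, 0], [0, 0]] with rank 0, so corank 2. A Groebner basis of the Jacobian ideal J(f) in C{u,v} is {v^4, u^3, u^2/2 + u*v^2}; counting standard monomials gives mu = 8. Corank 2; j^3 = u^3 is a perfect cube, so E-series; the 5-jet and mu = 8 give E_8.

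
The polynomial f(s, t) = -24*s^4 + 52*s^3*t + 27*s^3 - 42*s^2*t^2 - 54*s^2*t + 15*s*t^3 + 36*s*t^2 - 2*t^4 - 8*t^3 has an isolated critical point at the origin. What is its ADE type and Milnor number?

The Hessian of f at 0 has rank 0. Corank 2; j^3 = (3*s - 2*t)^3 is a perfect cube, so E-series; the 4-jet and mu = 7 give E_7.

Type E_{7}, Milnor number mu = 7.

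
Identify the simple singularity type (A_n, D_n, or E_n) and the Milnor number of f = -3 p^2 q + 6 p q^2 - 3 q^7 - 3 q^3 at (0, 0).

The Hessian of f at 0 has rank 0. Corank 2; j^3 = -3*q*(p - q)^2 has shape L^2 M (L != M), so D-series; mu = 8 gives D_8.

Type D_{8}, Milnor number mu = 8.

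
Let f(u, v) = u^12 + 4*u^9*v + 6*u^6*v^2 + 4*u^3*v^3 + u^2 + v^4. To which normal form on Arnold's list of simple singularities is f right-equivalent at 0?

The Hessian of f at 0 is [[2, 0], [0, 0]] with rank 1, so corank 1. A Groebner basis of the Jacobian ideal J(f) in C{u,v} is {v^3, u}; counting standard monomials gives mu = 3. Corank 1: A-series; mu = 3 gives A_3.

A_3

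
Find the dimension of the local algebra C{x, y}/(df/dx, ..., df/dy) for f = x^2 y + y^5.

The Hessian of f at 0 has rank 0. Corank 2; j^3 = x^2*y has shape L^2 M (L != M), so D-series; mu = 6 gives D_6.

6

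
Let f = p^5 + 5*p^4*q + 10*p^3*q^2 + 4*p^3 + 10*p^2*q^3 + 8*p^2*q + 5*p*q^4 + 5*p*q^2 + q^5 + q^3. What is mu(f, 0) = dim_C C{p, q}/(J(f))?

6

The Hessian of f at 0 is [[0, 0], [0, 0]] with rank 0, so corank 2. A Groebner basis of the Jacobian ideal J(f) in C{p,q} is {-32*p*q/5 + q^4 - 16*q^2/5, p*q^2 + q^3/2, p^2 + 3*p*q/2 + q^2/2}; counting standard monomials gives mu = 6. Corank 2; j^3 = (p + q)*(2*p + q)^2 has shape L^2 M (L != M), so D-series; mu = 6 gives D_6.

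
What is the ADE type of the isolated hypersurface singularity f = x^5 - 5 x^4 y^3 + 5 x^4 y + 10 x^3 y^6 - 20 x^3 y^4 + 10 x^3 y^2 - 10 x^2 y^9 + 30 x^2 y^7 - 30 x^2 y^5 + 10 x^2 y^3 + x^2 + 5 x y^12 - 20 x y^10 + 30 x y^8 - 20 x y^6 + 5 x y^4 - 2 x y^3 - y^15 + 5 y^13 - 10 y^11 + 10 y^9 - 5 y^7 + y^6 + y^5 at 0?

A_4

The Hessian of f at 0 is [[2, 0], [0, 0]] with rank 1, so corank 1. A Groebner basis of the Jacobian ideal J(f) in C{x,y} is {-x + y^3, x^2, x*y}; counting standard monomials gives mu = 4. Corank 1: A-series; mu = 4 gives A_4.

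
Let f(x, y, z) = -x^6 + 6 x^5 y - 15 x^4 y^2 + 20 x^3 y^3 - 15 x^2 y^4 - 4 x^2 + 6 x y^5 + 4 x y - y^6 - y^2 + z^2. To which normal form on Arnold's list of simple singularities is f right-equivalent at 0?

A5

The Hessian of f at 0 has rank 2. Corank 1: A-series; mu = 5 gives A_5.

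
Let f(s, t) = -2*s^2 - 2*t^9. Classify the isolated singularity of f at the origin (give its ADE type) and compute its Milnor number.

The Hessian of f at 0 has rank 1. Corank 1: A-series; mu = 8 gives A_8.

Type A_{8}, Milnor number mu = 8.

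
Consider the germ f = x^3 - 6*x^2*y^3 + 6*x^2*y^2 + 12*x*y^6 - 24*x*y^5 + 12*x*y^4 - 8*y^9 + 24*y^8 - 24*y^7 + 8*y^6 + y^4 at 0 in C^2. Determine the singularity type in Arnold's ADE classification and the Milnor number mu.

Type E_{6}, Milnor number mu = 6.

The Hessian of f at 0 is [[0, 0], [0, 0]] with rank 0, so corank 2. A Groebner basis of the Jacobian ideal J(f) in C{x,y} is {x^3, x^2*y, x^2/4 + x*y^2, y^3}; counting standard monomials gives mu = 6. Corank 2; j^3 = x^3 is a perfect cube, so E-series; the 4-jet and mu = 6 give E_6.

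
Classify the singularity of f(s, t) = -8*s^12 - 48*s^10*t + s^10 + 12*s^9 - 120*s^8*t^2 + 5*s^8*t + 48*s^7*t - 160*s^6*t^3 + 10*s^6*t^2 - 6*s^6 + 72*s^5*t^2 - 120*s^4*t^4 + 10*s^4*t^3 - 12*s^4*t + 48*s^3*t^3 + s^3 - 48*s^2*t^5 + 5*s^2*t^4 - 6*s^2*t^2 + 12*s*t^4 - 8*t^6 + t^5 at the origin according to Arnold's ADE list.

The Hessian of f at 0 is [[0, 0], [0, 0]] with rank 0, so corank 2. A Groebner basis of the Jacobian ideal J(f) in C{s,t} is {t^4, s^3, -s^2/4 + s*t^2}; counting standard monomials gives mu = 8. Corank 2; j^3 = s^3 is a perfect cube, so E-series; the 5-jet and mu = 8 give E_8.

E8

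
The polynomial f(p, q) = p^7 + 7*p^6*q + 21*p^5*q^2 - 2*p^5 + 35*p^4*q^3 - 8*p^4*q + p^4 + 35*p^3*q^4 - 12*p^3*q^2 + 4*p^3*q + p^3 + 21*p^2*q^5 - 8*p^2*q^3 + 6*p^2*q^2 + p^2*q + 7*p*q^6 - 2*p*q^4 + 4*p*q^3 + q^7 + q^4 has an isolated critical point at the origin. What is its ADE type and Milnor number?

Type D_{5}, Milnor number mu = 5.

The Hessian of f at 0 has rank 0. Corank 2; j^3 = p^2*(p + q) has shape L^2 M (L != M), so D-series; mu = 5 gives D_5.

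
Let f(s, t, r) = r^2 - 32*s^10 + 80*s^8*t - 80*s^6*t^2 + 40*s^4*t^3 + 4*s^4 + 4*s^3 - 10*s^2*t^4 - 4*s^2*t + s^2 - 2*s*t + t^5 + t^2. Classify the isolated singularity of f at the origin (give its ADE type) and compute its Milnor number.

The Hessian of f at 0 has rank 2. Corank 1: A-series; mu = 4 gives A_4.

Type A_4, Milnor number mu = 4.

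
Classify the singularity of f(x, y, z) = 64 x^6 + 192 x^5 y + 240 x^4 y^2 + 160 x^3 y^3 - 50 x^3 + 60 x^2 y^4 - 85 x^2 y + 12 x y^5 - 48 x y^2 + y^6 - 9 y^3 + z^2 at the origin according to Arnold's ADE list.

D_7

The Hessian of f at 0 has rank 1. Corank 2; j^3 = -(2*x + y)*(5*x + 3*y)^2 has shape L^2 M (L != M), so D-series; mu = 7 gives D_7.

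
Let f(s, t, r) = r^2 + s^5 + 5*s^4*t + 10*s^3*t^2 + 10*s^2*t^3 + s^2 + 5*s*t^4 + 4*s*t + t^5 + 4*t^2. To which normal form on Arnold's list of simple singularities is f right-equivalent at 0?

The Hessian of f at 0 is [[2, 4, 0], [4, 8, 0], [0, 0, 2]] with rank 2, so corank 1. A Groebner basis of the Jacobian ideal J(f) in C{s,t,r} is {t^4, s + 2*t, r}; counting standard monomials gives mu = 4. Corank 1: A-series; mu = 4 gives A_4.

A_4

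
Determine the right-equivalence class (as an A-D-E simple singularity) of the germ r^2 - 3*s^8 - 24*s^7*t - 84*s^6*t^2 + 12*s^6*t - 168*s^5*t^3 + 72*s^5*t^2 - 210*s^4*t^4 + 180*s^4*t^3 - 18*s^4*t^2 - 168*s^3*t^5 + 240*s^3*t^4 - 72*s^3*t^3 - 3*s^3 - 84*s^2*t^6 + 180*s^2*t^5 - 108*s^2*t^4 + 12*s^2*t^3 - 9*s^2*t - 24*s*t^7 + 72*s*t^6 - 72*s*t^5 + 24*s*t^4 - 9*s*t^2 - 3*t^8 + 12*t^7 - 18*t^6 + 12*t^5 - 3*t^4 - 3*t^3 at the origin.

E_{6}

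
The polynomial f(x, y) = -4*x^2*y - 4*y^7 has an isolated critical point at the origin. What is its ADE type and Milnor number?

The Hessian of f at 0 has rank 0. Corank 2; j^3 = -4*x^2*y has shape L^2 M (L != M), so D-series; mu = 8 gives D_8.

Type D_8, Milnor number mu = 8.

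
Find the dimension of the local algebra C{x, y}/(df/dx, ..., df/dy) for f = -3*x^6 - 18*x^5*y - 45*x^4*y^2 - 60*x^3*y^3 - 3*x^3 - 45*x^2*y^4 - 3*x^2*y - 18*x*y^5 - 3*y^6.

7

The Hessian of f at 0 has rank 0. Corank 2; j^3 = -3*x^2*(x + y) has shape L^2 M (L != M), so D-series; mu = 7 gives D_7.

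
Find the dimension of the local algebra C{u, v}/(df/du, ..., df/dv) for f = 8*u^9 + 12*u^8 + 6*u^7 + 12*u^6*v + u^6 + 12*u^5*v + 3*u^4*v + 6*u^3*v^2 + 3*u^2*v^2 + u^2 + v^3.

The Hessian of f at 0 has rank 1. Corank 1: A-series; mu = 2 gives A_2.

2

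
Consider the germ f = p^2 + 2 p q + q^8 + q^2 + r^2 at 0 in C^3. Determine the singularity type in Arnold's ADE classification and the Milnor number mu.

Type A_7, Milnor number mu = 7.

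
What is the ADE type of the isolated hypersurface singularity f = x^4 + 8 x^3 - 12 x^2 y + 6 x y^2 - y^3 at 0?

E6

The Hessian of f at 0 has rank 0. Corank 2; j^3 = (2*x - y)^3 is a perfect cube, so E-series; the 4-jet and mu = 6 give E_6.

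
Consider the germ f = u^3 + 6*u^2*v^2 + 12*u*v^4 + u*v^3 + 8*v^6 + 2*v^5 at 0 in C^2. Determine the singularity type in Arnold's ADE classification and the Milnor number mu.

The Hessian of f at 0 is [[0, 0], [0, 0]] with rank 0, so corank 2. A Groebner basis of the Jacobian ideal J(f) in C{u,v} is {-u^2/4 + v^4 - v^3/12, u^3, u^2*v + u^2/12 + v^3/36, u^2/2 + u*v^2 + v^3/6}; counting standard monomials gives mu = 7. Corank 2; j^3 = u^3 is a perfect cube, so E-series; the 4-jet and mu = 7 give E_7.

Type E_7, Milnor number mu = 7.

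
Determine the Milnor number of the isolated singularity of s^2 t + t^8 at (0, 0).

9

The Hessian of f at 0 has rank 0. Corank 2; j^3 = s^2*t has shape L^2 M (L != M), so D-series; mu = 9 gives D_9.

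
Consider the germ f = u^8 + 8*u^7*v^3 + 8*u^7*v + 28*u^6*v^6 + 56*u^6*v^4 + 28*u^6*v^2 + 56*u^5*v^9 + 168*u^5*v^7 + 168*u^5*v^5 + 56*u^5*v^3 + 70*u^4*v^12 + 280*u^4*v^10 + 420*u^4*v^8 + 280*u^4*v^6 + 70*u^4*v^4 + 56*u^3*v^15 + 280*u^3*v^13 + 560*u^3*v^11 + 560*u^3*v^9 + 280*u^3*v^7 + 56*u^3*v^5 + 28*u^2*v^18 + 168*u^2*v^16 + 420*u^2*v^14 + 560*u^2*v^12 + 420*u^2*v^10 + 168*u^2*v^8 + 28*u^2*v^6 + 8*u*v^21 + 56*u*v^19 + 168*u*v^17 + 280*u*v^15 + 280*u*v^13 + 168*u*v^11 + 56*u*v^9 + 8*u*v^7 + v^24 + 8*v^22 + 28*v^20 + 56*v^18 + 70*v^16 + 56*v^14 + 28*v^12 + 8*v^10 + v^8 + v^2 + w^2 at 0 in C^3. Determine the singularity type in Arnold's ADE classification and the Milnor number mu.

Type A7, Milnor number mu = 7.

The Hessian of f at 0 is [[0, 0, 0], [0, 2, 0], [0, 0, 2]] with rank 2, so corank 1. A Groebner basis of the Jacobian ideal J(f) in C{u,v,w} is {u^7, v, w}; counting standard monomials gives mu = 7. Corank 1: A-series; mu = 7 gives A_7.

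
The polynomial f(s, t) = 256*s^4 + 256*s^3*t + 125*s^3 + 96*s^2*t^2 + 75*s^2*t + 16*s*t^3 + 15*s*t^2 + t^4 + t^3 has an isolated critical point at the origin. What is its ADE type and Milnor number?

Type E_6, Milnor number mu = 6.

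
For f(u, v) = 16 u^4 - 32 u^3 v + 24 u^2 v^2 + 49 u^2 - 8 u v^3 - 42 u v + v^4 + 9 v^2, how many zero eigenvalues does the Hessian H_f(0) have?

1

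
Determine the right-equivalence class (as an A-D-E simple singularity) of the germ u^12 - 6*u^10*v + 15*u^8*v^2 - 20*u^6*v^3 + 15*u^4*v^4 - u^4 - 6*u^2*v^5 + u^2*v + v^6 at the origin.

The Hessian of f at 0 is [[0, 0], [0, 0]] with rank 0, so corank 2. A Groebner basis of the Jacobian ideal J(f) in C{u,v} is {u^2/6 + v^5, u^3, u*v}; counting standard monomials gives mu = 7. Corank 2; j^3 = u^2*v has shape L^2 M (L != M), so D-series; mu = 7 gives D_7.

D_7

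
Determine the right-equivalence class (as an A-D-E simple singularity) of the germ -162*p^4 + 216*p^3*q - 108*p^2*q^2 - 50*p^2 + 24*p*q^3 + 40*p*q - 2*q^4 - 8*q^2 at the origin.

A_{3}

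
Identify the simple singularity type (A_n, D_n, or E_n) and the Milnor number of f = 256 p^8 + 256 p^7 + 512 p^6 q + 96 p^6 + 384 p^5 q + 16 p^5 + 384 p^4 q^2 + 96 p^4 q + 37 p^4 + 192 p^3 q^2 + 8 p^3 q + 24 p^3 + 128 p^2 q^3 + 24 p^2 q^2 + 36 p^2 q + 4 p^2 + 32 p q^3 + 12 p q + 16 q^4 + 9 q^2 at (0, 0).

Type A_{3}, Milnor number mu = 3.

The Hessian of f at 0 is [[8, 12], [12, 18]] with rank 1, so corank 1. A Groebner basis of the Jacobian ideal J(f) in C{p,q} is {p^2 + p/3 + q/2, p*q - 2*p/9 - q/3, 4*p/27 + q^2 + 2*q/9}; counting standard monomials gives mu = 3. Corank 1: A-series; mu = 3 gives A_3.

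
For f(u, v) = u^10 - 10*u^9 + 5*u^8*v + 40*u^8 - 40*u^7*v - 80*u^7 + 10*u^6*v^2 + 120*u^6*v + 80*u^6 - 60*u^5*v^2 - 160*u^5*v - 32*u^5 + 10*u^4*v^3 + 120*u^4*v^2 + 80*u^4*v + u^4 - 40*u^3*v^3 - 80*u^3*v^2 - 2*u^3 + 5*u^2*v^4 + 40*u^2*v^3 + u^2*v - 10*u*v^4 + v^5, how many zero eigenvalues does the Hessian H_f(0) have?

2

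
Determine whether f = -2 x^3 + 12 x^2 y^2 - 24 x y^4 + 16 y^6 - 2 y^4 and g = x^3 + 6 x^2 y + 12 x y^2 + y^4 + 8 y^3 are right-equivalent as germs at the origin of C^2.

The Hessian of f at 0 is [[0, 0], [0, 0]] with rank 0, so corank 2. A Groebner basis of the Jacobian ideal J(f) in C{x,y} is {x^3, x^2*y, -x^2/4 + x*y^2, y^3}; counting standard monomials gives mu = 6. Corank 2; j^3 = -2*x^3 is a perfect cube, so E-series; the 4-jet and mu = 6 give E_6. The Hessian of g at 0 is [[0, 0], [0, 0]] with rank 0, so corank 2. A Groebner basis of the Jacobian ideal J(g) in C{x,y} is {y^3, x^2 + 4*x*y + 4*y^2}; counting standard monomials gives mu = 6. Corank 2; j^3 = (x + 2*y)^3 is a perfect cube, so E-series; the 4-jet and mu = 6 give E_6. Both have type E_6, hence right-equivalent.

Yes.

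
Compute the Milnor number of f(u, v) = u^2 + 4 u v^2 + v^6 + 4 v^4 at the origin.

5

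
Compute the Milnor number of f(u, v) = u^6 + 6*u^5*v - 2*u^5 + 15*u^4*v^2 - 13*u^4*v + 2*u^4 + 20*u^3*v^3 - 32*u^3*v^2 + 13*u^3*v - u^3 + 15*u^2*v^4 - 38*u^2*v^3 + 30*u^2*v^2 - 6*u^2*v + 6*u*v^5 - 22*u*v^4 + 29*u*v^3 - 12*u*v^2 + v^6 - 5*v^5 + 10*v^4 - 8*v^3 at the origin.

7

The Hessian of f at 0 has rank 0. Corank 2; j^3 = -(u + 2*v)^3 is a perfect cube, so E-series; the 4-jet and mu = 7 give E_7.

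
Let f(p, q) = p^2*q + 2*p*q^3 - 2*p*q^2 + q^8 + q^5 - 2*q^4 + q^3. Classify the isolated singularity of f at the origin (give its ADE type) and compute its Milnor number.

The Hessian of f at 0 is [[0, 0], [0, 0]] with rank 0, so corank 2. A Groebner basis of the Jacobian ideal J(f) in C{p,q} is {p^4 + 6*p^3 - 14*p^2*q - p^2/2 + 21*p*q^2/2 + 7*p*q/2 - 3*q^2, p^3*q + 3*p^3 - 6*p^2*q - p^2/8 + 31*p*q^2/8 + 9*p*q/8 - q^2, p^3 + p^2*q^2 - p^2*q, p*q + q^3 - q^2}; counting standard monomials gives mu = 9. Corank 2; j^3 = q*(p - q)^2 has shape L^2 M (L != M), so D-series; mu = 9 gives D_9.

Type D_9, Milnor number mu = 9.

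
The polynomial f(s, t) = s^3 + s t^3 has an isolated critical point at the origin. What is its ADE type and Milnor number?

The Hessian of f at 0 has rank 0. Corank 2; j^3 = s^3 is a perfect cube, so E-series; the 4-jet and mu = 7 give E_7.

Type E7, Milnor number mu = 7.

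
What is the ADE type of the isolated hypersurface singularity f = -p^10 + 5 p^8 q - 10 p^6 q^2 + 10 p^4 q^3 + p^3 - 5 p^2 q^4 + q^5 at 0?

E8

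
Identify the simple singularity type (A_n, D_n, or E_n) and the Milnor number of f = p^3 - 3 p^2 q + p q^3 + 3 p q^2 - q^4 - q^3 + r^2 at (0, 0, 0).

Type E_{7}, Milnor number mu = 7.

The Hessian of f at 0 is [[0, 0, 0], [0, 0, 0], [0, 0, 2]] with rank 1, so corank 2. A Groebner basis of the Jacobian ideal J(f) in C{p,q,r} is {p^3 - 3*p^2*q - 6*p^2 + 12*p*q - 6*q^2, 3*p^2 + p*q^2 - 6*p*q + 3*q^2, 3*p^2 - 6*p*q + q^3 + 3*q^2, r}; counting standard monomials gives mu = 7. Corank 2; j^3 = (p - q)^3 is a perfect cube, so E-series; the 4-jet and mu = 7 give E_7.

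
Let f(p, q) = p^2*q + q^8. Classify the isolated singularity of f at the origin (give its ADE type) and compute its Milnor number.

Type D9, Milnor number mu = 9.

The Hessian of f at 0 has rank 0. Corank 2; j^3 = p^2*q has shape L^2 M (L != M), so D-series; mu = 9 gives D_9.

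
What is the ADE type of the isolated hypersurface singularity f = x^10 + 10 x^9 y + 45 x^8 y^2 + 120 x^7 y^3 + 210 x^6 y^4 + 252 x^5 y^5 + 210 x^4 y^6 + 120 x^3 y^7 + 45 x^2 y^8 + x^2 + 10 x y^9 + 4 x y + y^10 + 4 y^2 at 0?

A_{9}

The Hessian of f at 0 has rank 1. Corank 1: A-series; mu = 9 gives A_9.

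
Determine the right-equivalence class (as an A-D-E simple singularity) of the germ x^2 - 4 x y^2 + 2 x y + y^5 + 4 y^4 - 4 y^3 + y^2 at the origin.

The Hessian of f at 0 has rank 1. Corank 1: A-series; mu = 4 gives A_4.

A_4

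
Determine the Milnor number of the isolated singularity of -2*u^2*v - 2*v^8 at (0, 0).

The Hessian of f at 0 is [[0, 0], [0, 0]] with rank 0, so corank 2. A Groebner basis of the Jacobian ideal J(f) in C{u,v} is {u^2/8 + v^7, u^3, u*v}; counting standard monomials gives mu = 9. Corank 2; j^3 = -2*u^2*v has shape L^2 M (L != M), so D-series; mu = 9 gives D_9.

9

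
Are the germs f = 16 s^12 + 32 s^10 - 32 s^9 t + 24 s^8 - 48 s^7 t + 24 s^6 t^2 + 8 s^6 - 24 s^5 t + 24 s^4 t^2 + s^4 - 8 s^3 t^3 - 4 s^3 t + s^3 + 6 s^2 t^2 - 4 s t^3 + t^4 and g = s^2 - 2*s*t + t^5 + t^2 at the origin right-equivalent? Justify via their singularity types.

The Hessian of f at 0 has rank 0. Corank 2; j^3 = s^3 is a perfect cube, so E-series; the 4-jet and mu = 6 give E_6. The Hessian of g at 0 has rank 1. Corank 1: A-series; mu = 4 gives A_4. f is E_6 but g is A_4, hence not right-equivalent.

No.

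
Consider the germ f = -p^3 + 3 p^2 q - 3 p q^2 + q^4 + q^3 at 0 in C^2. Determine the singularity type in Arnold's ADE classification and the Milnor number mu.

Type E_6, Milnor number mu = 6.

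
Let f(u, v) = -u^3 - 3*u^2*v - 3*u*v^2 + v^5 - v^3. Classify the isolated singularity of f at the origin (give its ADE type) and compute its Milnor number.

The Hessian of f at 0 is [[0, 0], [0, 0]] with rank 0, so corank 2. A Groebner basis of the Jacobian ideal J(f) in C{u,v} is {v^4, u^2 + 2*u*v + v^2}; counting standard monomials gives mu = 8. Corank 2; j^3 = -(u + v)^3 is a perfect cube, so E-series; the 5-jet and mu = 8 give E_8.

Type E_8, Milnor number mu = 8.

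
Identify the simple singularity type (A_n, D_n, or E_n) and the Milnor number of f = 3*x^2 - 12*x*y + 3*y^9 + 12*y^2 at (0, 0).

Type A_8, Milnor number mu = 8.

The Hessian of f at 0 is [[6, -12], [-12, 24]] with rank 1, so corank 1. A Groebner basis of the Jacobian ideal J(f) in C{x,y} is {y^8, x - 2*y}; counting standard monomials gives mu = 8. Corank 1: A-series; mu = 8 gives A_8.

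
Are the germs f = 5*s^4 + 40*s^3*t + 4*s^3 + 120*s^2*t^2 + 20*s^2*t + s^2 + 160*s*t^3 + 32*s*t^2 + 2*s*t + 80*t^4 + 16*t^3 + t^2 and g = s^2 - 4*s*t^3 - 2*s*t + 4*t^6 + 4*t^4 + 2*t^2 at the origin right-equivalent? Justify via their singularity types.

No.

The Hessian of f at 0 is [[2, 2], [2, 2]] with rank 1, so corank 1. A Groebner basis of the Jacobian ideal J(f) in C{s,t} is {s^2 + s/2 + t/2, s*t - s/2 - t/2, s/2 + t^2 + t/2}; counting standard monomials gives mu = 3. Corank 1: A-series; mu = 3 gives A_3. The Hessian of g at 0 is [[2, -2], [-2, 4]] with rank 2, so corank 0. A Groebner basis of the Jacobian ideal J(g) in C{s,t} is {s, t}; counting standard monomials gives mu = 1. Corank 0: nondegenerate Morse point, so A_1. f is A_3 but g is A_1, hence not right-equivalent.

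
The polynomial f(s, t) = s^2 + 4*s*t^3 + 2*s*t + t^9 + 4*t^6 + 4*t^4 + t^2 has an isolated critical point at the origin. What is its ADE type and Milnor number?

Type A8, Milnor number mu = 8.

The Hessian of f at 0 is [[2, 2], [2, 2]] with rank 1, so corank 1. A Groebner basis of the Jacobian ideal J(f) in C{s,t} is {s^2*t^2 - s^2 - 3*s*t/2 - t^2/2, s^3 + 3*s^2*t + 3*s*t^2 - s/2 - t/2, s/2 + t^3 + t/2}; counting standard monomials gives mu = 8. Corank 1: A-series; mu = 8 gives A_8.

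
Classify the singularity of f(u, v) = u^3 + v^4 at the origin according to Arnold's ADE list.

E_6

The Hessian of f at 0 has rank 0. Corank 2; j^3 = u^3 is a perfect cube, so E-series; the 4-jet and mu = 6 give E_6.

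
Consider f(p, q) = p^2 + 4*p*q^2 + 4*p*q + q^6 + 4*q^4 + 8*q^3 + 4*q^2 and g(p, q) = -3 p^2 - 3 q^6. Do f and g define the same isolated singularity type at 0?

Yes.

The Hessian of f at 0 has rank 1. Corank 1: A-series; mu = 5 gives A_5. The Hessian of g at 0 has rank 1. Corank 1: A-series; mu = 5 gives A_5. Both have type A_5, hence right-equivalent.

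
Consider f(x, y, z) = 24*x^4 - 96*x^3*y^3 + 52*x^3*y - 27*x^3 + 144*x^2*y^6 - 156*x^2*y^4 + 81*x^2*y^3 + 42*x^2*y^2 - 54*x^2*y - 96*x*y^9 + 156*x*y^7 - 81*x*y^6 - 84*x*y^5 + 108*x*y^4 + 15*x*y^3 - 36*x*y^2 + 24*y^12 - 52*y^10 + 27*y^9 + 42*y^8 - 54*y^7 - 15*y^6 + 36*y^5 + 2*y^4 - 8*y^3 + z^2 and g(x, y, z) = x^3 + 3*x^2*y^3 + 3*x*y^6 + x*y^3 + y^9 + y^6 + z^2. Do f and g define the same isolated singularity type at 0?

The Hessian of f at 0 is [[0, 0, 0], [0, 0, 0], [0, 0, 2]] with rank 1, so corank 2. A Groebner basis of the Jacobian ideal J(f) in C{x,y,z} is {19683*x^2/4 + 6561*x*y + y^4 + 27*y^3/4 + 2187*y^2, x^3 - 189*x^2/2 - 126*x*y + y^3/6 - 42*y^2, x^2*y + 405*x^2/4 + 135*x*y - 11*y^3/36 + 45*y^2, -81*x^2 + x*y^2 - 108*x*y + 5*y^3/9 - 36*y^2, z}; counting standard monomials gives mu = 7. Corank 2; j^3 = -(3*x + 2*y)^3 is a perfect cube, so E-series; the 4-jet and mu = 7 give E_7. The Hessian of g at 0 is [[0, 0, 0], [0, 0, 0], [0, 0, 2]] with rank 1, so corank 2. A Groebner basis of the Jacobian ideal J(g) in C{x,y,z} is {x^3, x*y^2, 3*x^2 + y^3, z}; counting standard monomials gives mu = 7. Corank 2; j^3 = x^3 is a perfect cube, so E-series; the 4-jet and mu = 7 give E_7. Both have type E_7, hence right-equivalent.

Yes.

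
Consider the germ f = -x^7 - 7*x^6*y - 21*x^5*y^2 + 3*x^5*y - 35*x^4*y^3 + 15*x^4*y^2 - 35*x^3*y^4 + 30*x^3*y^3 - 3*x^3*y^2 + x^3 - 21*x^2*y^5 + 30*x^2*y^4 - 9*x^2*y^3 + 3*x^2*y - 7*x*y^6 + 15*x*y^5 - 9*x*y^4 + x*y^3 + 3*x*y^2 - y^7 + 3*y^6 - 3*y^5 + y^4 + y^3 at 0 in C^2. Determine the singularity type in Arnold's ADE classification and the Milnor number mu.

Type E_{7}, Milnor number mu = 7.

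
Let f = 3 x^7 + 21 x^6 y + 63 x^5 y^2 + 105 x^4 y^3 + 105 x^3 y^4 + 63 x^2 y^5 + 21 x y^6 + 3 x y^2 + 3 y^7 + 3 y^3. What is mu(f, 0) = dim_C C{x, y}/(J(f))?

The Hessian of f at 0 has rank 0. Corank 2; j^3 = 3*y^2*(x + y) has shape L^2 M (L != M), so D-series; mu = 8 gives D_8.

8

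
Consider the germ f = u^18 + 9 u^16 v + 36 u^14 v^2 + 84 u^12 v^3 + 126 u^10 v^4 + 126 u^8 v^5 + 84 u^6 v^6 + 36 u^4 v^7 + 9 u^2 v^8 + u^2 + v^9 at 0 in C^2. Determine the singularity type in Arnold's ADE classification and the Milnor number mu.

The Hessian of f at 0 has rank 1. Corank 1: A-series; mu = 8 gives A_8.

Type A_{8}, Milnor number mu = 8.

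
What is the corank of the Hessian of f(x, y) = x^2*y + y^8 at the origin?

2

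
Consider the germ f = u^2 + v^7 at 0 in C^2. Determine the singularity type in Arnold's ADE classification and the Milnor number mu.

Type A_{6}, Milnor number mu = 6.

The Hessian of f at 0 has rank 1. Corank 1: A-series; mu = 6 gives A_6.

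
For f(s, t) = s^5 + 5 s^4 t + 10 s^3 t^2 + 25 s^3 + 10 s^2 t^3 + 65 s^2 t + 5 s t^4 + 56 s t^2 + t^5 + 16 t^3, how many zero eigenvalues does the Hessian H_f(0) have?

2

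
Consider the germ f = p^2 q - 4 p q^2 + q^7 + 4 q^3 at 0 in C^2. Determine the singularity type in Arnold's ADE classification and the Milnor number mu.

Type D_{8}, Milnor number mu = 8.

The Hessian of f at 0 is [[0, 0], [0, 0]] with rank 0, so corank 2. A Groebner basis of the Jacobian ideal J(f) in C{p,q} is {p^2/7 + q^6 - 4*q^2/7, p^3 - 8*q^3, p*q - 2*q^2}; counting standard monomials gives mu = 8. Corank 2; j^3 = q*(p - 2*q)^2 has shape L^2 M (L != M), so D-series; mu = 8 gives D_8.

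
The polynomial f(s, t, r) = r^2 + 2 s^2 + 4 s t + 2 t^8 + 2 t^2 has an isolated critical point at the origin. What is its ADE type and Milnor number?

Type A7, Milnor number mu = 7.

The Hessian of f at 0 is [[4, 4, 0], [4, 4, 0], [0, 0, 2]] with rank 2, so corank 1. A Groebner basis of the Jacobian ideal J(f) in C{s,t,r} is {t^7, s + t, r}; counting standard monomials gives mu = 7. Corank 1: A-series; mu = 7 gives A_7.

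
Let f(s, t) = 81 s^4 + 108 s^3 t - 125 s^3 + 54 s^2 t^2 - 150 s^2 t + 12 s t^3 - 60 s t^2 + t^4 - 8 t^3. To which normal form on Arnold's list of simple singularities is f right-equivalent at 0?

E_6

The Hessian of f at 0 has rank 0. Corank 2; j^3 = -(5*s + 2*t)^3 is a perfect cube, so E-series; the 4-jet and mu = 6 give E_6.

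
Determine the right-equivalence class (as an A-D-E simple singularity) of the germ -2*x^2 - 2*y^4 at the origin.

A_3

The Hessian of f at 0 has rank 1. Corank 1: A-series; mu = 3 gives A_3.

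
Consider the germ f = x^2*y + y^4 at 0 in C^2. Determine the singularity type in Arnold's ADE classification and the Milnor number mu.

Type D_{5}, Milnor number mu = 5.

The Hessian of f at 0 has rank 0. Corank 2; j^3 = x^2*y has shape L^2 M (L != M), so D-series; mu = 5 gives D_5.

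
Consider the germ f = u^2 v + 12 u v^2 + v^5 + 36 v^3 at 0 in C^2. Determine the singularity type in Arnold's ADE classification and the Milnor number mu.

Type D_{6}, Milnor number mu = 6.

The Hessian of f at 0 has rank 0. Corank 2; j^3 = v*(u + 6*v)^2 has shape L^2 M (L != M), so D-series; mu = 6 gives D_6.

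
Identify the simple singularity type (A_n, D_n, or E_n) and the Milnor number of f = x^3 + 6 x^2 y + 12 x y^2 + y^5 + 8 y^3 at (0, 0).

Type E_8, Milnor number mu = 8.

The Hessian of f at 0 has rank 0. Corank 2; j^3 = (x + 2*y)^3 is a perfect cube, so E-series; the 5-jet and mu = 8 give E_8.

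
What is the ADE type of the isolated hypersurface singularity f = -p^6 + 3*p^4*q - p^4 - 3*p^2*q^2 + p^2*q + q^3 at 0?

The Hessian of f at 0 is [[0, 0], [0, 0]] with rank 0, so corank 2. A Groebner basis of the Jacobian ideal J(f) in C{p,q} is {q^3, p^2 + 3*q^2, p*q}; counting standard monomials gives mu = 4. Corank 2; j^3 = q*(p^2 + q^2) splits into three distinct lines over C (the quadratic factor has nonzero discriminant), so D_4.

D4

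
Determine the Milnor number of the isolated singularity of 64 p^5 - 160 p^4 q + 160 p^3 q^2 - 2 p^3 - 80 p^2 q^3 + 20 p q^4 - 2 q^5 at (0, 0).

The Hessian of f at 0 is [[0, 0], [0, 0]] with rank 0, so corank 2. A Groebner basis of the Jacobian ideal J(f) in C{p,q} is {q^5, p*q^3 - q^4/8, p^2}; counting standard monomials gives mu = 8. Corank 2; j^3 = -2*p^3 is a perfect cube, so E-series; the 5-jet and mu = 8 give E_8.

8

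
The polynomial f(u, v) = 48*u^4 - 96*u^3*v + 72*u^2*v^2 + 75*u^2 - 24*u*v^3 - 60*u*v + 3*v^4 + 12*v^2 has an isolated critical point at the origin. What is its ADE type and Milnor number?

Type A_3, Milnor number mu = 3.

The Hessian of f at 0 is [[150, -60], [-60, 24]] with rank 1, so corank 1. A Groebner basis of the Jacobian ideal J(f) in C{u,v} is {v^3, u - 2*v/5}; counting standard monomials gives mu = 3. Corank 1: A-series; mu = 3 gives A_3.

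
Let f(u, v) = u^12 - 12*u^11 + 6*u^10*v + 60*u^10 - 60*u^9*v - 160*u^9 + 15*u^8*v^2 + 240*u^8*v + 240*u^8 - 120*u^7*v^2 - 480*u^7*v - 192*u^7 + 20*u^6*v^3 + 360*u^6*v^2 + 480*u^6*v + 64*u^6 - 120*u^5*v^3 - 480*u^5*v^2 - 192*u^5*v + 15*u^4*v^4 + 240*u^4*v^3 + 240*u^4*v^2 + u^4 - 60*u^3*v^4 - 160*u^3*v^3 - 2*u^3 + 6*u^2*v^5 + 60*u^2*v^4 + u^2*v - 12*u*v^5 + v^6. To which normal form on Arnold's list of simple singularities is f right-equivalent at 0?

The Hessian of f at 0 has rank 0. Corank 2; j^3 = -u^2*(2*u - v) has shape L^2 M (L != M), so D-series; mu = 7 gives D_7.

D7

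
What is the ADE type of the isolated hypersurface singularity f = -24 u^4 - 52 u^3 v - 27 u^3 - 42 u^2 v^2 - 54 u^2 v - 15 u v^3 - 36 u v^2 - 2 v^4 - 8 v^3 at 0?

The Hessian of f at 0 is [[0, 0], [0, 0]] with rank 0, so corank 2. A Groebner basis of the Jacobian ideal J(f) in C{u,v} is {19683*u^2/4 + 6561*u*v + v^4 - 27*v^3/4 + 2187*v^2, u^3 + 189*u^2/2 + 126*u*v + v^3/6 + 42*v^2, u^2*v - 405*u^2/4 - 135*u*v - 11*v^3/36 - 45*v^2, 81*u^2 + u*v^2 + 108*u*v + 5*v^3/9 + 36*v^2}; counting standard monomials gives mu = 7. Corank 2; j^3 = -(3*u + 2*v)^3 is a perfect cube, so E-series; the 4-jet and mu = 7 give E_7.

E_{7}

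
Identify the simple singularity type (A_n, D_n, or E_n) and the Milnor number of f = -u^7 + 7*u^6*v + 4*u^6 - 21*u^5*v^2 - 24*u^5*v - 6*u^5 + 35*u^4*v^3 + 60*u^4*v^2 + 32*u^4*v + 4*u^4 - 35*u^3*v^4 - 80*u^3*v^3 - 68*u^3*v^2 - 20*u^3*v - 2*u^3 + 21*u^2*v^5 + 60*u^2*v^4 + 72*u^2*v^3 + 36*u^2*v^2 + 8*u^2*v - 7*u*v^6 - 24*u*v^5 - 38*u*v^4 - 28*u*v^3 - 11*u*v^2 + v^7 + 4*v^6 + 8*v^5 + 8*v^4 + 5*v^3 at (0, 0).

Type D4, Milnor number mu = 4.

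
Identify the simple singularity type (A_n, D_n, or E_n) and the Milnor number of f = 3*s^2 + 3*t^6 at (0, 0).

Type A_{5}, Milnor number mu = 5.

The Hessian of f at 0 has rank 1. Corank 1: A-series; mu = 5 gives A_5.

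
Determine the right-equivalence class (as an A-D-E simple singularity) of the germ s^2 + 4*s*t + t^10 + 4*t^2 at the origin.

A_{9}

The Hessian of f at 0 has rank 1. Corank 1: A-series; mu = 9 gives A_9.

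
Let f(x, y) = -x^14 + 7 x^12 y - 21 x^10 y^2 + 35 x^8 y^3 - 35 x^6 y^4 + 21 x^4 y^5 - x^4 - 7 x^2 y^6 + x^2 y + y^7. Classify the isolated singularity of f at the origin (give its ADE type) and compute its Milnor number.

The Hessian of f at 0 is [[0, 0], [0, 0]] with rank 0, so corank 2. A Groebner basis of the Jacobian ideal J(f) in C{x,y} is {x^2/7 + y^6, x^3, x*y}; counting standard monomials gives mu = 8. Corank 2; j^3 = x^2*y has shape L^2 M (L != M), so D-series; mu = 8 gives D_8.

Type D_8, Milnor number mu = 8.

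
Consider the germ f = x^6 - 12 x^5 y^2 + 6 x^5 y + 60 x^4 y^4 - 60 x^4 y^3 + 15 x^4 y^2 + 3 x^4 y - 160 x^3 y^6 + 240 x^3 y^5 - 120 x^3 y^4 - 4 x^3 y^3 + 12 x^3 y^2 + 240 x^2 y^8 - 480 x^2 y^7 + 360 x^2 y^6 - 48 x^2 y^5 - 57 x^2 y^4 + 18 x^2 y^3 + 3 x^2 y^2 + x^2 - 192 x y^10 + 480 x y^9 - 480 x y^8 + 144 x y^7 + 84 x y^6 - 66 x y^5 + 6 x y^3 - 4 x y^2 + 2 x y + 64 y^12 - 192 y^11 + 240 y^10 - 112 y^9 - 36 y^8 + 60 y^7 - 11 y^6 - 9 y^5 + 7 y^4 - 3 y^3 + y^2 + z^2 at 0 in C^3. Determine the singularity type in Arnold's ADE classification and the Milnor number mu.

Type A_2, Milnor number mu = 2.

The Hessian of f at 0 is [[2, 2, 0], [2, 2, 0], [0, 0, 2]] with rank 2, so corank 1. A Groebner basis of the Jacobian ideal J(f) in C{x,y,z} is {y^2, x + y, z}; counting standard monomials gives mu = 2. Corank 1: A-series; mu = 2 gives A_2.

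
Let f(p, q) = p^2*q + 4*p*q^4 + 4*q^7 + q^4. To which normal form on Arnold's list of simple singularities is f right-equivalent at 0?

The Hessian of f at 0 is [[0, 0], [0, 0]] with rank 0, so corank 2. A Groebner basis of the Jacobian ideal J(f) in C{p,q} is {p^3, p^2/4 + q^3, p*q}; counting standard monomials gives mu = 5. Corank 2; j^3 = p^2*q has shape L^2 M (L != M), so D-series; mu = 5 gives D_5.

D_{5}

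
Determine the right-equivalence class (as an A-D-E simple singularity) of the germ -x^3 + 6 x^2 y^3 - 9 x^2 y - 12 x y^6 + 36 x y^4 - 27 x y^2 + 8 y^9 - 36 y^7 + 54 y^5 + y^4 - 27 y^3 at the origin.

E_6

The Hessian of f at 0 has rank 0. Corank 2; j^3 = -(x + 3*y)^3 is a perfect cube, so E-series; the 4-jet and mu = 6 give E_6.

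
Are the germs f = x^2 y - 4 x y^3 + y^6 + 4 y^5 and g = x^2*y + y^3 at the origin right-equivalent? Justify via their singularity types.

No.

The Hessian of f at 0 has rank 0. Corank 2; j^3 = x^2*y has shape L^2 M (L != M), so D-series; mu = 7 gives D_7. The Hessian of g at 0 has rank 0. Corank 2; j^3 = y*(x^2 + y^2) splits into three distinct lines over C (the quadratic factor has nonzero discriminant), so D_4. f is D_7 but g is D_4, hence not right-equivalent.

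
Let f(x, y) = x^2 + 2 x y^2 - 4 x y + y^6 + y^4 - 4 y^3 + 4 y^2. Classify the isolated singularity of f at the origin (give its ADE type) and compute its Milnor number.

The Hessian of f at 0 has rank 1. Corank 1: A-series; mu = 5 gives A_5.

Type A5, Milnor number mu = 5.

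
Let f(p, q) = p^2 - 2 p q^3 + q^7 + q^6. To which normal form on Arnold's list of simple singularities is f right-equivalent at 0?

A6

The Hessian of f at 0 is [[2, 0], [0, 0]] with rank 1, so corank 1. A Groebner basis of the Jacobian ideal J(f) in C{p,q} is {-p + q^3, p^2}; counting standard monomials gives mu = 6. Corank 1: A-series; mu = 6 gives A_6.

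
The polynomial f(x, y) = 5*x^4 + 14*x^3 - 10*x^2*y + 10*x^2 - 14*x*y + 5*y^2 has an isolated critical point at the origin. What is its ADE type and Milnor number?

Type A1, Milnor number mu = 1.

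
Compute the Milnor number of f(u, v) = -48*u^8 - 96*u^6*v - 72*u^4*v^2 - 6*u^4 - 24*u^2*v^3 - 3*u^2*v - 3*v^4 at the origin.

5

The Hessian of f at 0 is [[0, 0], [0, 0]] with rank 0, so corank 2. A Groebner basis of the Jacobian ideal J(f) in C{u,v} is {u^3, u^2/4 + v^3, u*v}; counting standard monomials gives mu = 5. Corank 2; j^3 = -3*u^2*v has shape L^2 M (L != M), so D-series; mu = 5 gives D_5.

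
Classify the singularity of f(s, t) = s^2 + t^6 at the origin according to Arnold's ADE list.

The Hessian of f at 0 is [[2, 0], [0, 0]] with rank 1, so corank 1. A Groebner basis of the Jacobian ideal J(f) in C{s,t} is {t^5, s}; counting standard monomials gives mu = 5. Corank 1: A-series; mu = 5 gives A_5.

A_{5}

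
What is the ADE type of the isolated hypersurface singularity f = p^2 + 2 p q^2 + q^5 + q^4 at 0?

A4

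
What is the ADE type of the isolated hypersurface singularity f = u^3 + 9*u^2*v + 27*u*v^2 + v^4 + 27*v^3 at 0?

E6

The Hessian of f at 0 has rank 0. Corank 2; j^3 = (u + 3*v)^3 is a perfect cube, so E-series; the 4-jet and mu = 6 give E_6.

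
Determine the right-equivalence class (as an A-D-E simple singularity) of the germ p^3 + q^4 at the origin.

E6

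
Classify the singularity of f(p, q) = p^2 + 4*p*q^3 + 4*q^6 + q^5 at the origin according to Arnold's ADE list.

A_{4}

The Hessian of f at 0 has rank 1. Corank 1: A-series; mu = 4 gives A_4.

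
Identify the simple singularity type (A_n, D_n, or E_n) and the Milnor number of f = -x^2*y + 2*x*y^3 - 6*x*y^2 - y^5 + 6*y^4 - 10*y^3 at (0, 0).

The Hessian of f at 0 has rank 0. Corank 2; j^3 = -y*(x^2 + 6*x*y + 10*y^2) splits into three distinct lines over C (the quadratic factor has nonzero discriminant), so D_4.

Type D4, Milnor number mu = 4.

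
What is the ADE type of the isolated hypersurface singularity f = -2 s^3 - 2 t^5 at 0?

E_{8}

The Hessian of f at 0 is [[0, 0], [0, 0]] with rank 0, so corank 2. A Groebner basis of the Jacobian ideal J(f) in C{s,t} is {t^4, s^2}; counting standard monomials gives mu = 8. Corank 2; j^3 = -2*s^3 is a perfect cube, so E-series; the 5-jet and mu = 8 give E_8.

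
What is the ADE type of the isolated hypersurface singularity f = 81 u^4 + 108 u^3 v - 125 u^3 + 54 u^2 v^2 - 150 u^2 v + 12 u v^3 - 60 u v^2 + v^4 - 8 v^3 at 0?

E_6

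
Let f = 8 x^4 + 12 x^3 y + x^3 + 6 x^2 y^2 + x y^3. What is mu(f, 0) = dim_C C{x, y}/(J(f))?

The Hessian of f at 0 has rank 0. Corank 2; j^3 = x^3 is a perfect cube, so E-series; the 4-jet and mu = 7 give E_7.

7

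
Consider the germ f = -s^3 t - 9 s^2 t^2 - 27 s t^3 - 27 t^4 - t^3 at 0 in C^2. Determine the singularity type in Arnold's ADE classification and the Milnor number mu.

Type E7, Milnor number mu = 7.

The Hessian of f at 0 has rank 0. Corank 2; j^3 = -t^3 is a perfect cube, so E-series; the 4-jet and mu = 7 give E_7.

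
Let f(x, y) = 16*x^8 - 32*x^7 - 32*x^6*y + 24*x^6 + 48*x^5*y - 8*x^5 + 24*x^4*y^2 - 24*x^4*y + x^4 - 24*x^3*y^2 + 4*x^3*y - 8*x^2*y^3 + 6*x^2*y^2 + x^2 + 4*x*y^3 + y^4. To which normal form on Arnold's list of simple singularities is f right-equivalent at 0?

A3

The Hessian of f at 0 has rank 1. Corank 1: A-series; mu = 3 gives A_3.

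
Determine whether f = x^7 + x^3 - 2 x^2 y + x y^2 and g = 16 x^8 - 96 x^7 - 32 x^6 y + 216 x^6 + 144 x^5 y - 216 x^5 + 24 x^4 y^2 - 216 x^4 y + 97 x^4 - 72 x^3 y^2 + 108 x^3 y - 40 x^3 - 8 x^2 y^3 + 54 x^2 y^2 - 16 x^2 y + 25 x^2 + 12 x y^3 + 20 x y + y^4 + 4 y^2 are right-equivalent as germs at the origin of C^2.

No.

The Hessian of f at 0 is [[0, 0], [0, 0]] with rank 0, so corank 2. A Groebner basis of the Jacobian ideal J(f) in C{x,y} is {-x*y/7 + y^6 + y^2/7, x*y^2 - y^3, x^2 - x*y}; counting standard monomials gives mu = 8. Corank 2; j^3 = x*(x - y)^2 has shape L^2 M (L != M), so D-series; mu = 8 gives D_8. The Hessian of g at 0 is [[50, 20], [20, 8]] with rank 1, so corank 1. A Groebner basis of the Jacobian ideal J(g) in C{x,y} is {x^2 - 5*x/4 - y/2, x*y + 25*x/8 + 5*y/4, -125*x/16 + y^2 - 25*y/8}; counting standard monomials gives mu = 3. Corank 1: A-series; mu = 3 gives A_3. f is D_8 but g is A_3, hence not right-equivalent.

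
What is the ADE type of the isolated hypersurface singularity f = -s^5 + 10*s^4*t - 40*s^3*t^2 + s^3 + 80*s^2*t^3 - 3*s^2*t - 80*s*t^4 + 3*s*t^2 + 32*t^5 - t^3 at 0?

E_8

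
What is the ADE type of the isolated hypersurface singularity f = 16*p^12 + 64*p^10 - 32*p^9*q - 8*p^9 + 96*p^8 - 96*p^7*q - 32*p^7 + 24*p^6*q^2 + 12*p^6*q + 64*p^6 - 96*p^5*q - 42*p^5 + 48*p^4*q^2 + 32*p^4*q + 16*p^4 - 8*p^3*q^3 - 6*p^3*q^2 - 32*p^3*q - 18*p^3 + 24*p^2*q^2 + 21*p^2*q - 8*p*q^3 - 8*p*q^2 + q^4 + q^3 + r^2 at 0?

The Hessian of f at 0 is [[0, 0, 0], [0, 0, 0], [0, 0, 2]] with rank 1, so corank 2. A Groebner basis of the Jacobian ideal J(f) in C{p,q,r} is {p*q^2 + 27*p*q/8 - 9*q^2/8, 81*p*q/8 + q^3 - 27*q^2/8, p^2 - 5*p*q/6 + q^2/6, r}; counting standard monomials gives mu = 5. Corank 2; j^3 = -(2*p - q)*(3*p - q)^2 has shape L^2 M (L != M), so D-series; mu = 5 gives D_5.

D5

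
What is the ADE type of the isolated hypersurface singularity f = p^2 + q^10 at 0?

The Hessian of f at 0 is [[2, 0], [0, 0]] with rank 1, so corank 1. A Groebner basis of the Jacobian ideal J(f) in C{p,q} is {q^9, p}; counting standard monomials gives mu = 9. Corank 1: A-series; mu = 9 gives A_9.

A_{9}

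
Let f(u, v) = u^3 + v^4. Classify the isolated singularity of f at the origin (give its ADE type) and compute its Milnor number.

Type E_6, Milnor number mu = 6.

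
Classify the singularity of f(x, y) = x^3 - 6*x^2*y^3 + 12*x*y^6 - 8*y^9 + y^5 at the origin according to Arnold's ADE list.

E_8

The Hessian of f at 0 has rank 0. Corank 2; j^3 = x^3 is a perfect cube, so E-series; the 5-jet and mu = 8 give E_8.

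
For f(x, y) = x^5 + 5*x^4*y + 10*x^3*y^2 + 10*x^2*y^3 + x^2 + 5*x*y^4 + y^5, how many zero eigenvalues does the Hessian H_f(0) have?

1

Hessian at 0 has rank 1.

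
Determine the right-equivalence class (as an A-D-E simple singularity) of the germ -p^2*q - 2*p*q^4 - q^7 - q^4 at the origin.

The Hessian of f at 0 is [[0, 0], [0, 0]] with rank 0, so corank 2. A Groebner basis of the Jacobian ideal J(f) in C{p,q} is {p^3, p^2/4 + q^3, p*q}; counting standard monomials gives mu = 5. Corank 2; j^3 = -p^2*q has shape L^2 M (L != M), so D-series; mu = 5 gives D_5.

D5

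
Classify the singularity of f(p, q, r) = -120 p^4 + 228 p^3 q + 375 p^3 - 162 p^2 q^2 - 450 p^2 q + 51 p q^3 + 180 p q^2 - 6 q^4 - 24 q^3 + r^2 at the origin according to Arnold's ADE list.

E7

The Hessian of f at 0 has rank 1. Corank 2; j^3 = 3*(5*p - 2*q)^3 is a perfect cube, so E-series; the 4-jet and mu = 7 give E_7.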